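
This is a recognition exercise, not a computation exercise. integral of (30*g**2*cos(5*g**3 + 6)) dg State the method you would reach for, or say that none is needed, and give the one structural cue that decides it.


Verdict: u-substitution — everything non-trivial happens through the inner expression 5*g**3 + 6, and its derivative accounts for the remaining factor up to a constant, so set u = 5*g**3 + 6.


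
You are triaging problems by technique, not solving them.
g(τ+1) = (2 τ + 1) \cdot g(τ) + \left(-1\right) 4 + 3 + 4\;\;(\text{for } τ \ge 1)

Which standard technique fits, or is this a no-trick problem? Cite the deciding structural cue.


Best approach: a summation factor — it is first-order linear but the coefficient 2 τ + 1 depends on the index, so multiply through by a summation factor to telescope it.


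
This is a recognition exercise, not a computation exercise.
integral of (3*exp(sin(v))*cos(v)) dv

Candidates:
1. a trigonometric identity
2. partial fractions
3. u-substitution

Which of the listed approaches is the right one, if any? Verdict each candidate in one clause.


Diagnosis: u-substitution — the only nontrivial dependence routes through sin(v), whose derivative supplies the leftover factor up to a constant multiple — u = sin(v) flattens it.
- a trigonometric identity — there is no trigonometric structure whose rewriting would simplify the integrand.
- partial fractions — the expression is not a ratio of polynomials that decomposes further.
- u-substitution — applies; the problem has the shape this method handles.


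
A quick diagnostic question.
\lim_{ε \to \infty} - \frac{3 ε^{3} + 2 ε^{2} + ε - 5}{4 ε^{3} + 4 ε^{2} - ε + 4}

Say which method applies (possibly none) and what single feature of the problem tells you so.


Best approach: dominant-term comparison — as ε grows, only the highest-degree terms matter — compare leading terms and read the limit off. l'Hôpital's at-infinity variant applies to the expression viewed as a single quotient; the leading-term comparison is the direct route.


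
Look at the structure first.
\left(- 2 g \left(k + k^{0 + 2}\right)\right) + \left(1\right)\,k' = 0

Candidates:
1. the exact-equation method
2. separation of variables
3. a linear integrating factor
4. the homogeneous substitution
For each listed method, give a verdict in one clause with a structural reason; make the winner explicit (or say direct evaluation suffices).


Best approach: separation of variables — separating collects all k-dependence with the derivative and leaves all g-dependence opposite: variables separate. Rearranged, this also fits the Bernoulli template directly; separation reads the product structure as given.
- the exact-equation method: the mixed-partials test fails on this split — it is not an exact differential as presented.
- separation of variables: yes, a natural case for it.
- a linear integrating factor — the unknown enters nonlinearly (through a power, a denominator, or a transcendental function), which the linear integrating-factor recipe cannot absorb as-is — any repair would come from a preliminary substitution, not the factor.
- the homogeneous substitution — the slope does not depend on the ratio of the variables alone.


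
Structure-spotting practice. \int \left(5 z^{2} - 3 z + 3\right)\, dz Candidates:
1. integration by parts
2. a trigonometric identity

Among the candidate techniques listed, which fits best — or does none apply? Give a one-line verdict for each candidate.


Diagnosis: no special technique — every term is a constant multiple of a power of z; term-wise power-rule integration needs no preliminary transformation.
- integration by parts — parts would only shuffle a directly integrable integrand.
- a trigonometric identity: no sine or cosine appears, so there is nothing for a trigonometric identity to act on.


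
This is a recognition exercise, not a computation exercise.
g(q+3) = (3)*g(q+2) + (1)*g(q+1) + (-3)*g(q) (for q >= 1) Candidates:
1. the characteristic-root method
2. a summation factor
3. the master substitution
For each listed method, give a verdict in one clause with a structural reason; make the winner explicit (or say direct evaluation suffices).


Diagnosis: the characteristic-root method — this is the constant-coefficient homogeneous case — the whole solution in q reduces to a polynomial's roots.
- the characteristic-root method — applicable, and directly so.
- a summation factor — a summation factor telescopes one-step recursions; this one carries higher-order memory.
- the master substitution — there is no divide-the-index recursive argument.


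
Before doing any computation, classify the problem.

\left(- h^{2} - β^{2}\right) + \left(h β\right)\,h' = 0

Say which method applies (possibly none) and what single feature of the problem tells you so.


Technique: the homogeneous substitution — the slope's numerator and denominator share total degree; set v = h/β and the equation drops to separable form. This doubles as a Bernoulli equation in the unknown as written; the homogeneous route needs no setup at all.


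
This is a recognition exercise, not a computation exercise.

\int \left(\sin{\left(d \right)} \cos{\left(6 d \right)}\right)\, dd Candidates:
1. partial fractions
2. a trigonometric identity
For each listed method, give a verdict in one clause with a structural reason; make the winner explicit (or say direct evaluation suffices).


Verdict: a trigonometric identity — split \sin{\left(d \right)} \cos{\left(6 d \right)} with the angle-addition identities: the resulting sum integrates term by term.
- partial fractions — the expression is not a ratio of polynomials that decomposes further.
- a trigonometric identity: yes, a natural case for it.


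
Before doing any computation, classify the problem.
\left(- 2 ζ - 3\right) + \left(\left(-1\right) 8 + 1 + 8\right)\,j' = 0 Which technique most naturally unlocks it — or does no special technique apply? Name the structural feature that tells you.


Verdict: no special technique — solved for the derivative, j never appears on the right — this is a direct integration in ζ, not a differential-equations problem at heart.


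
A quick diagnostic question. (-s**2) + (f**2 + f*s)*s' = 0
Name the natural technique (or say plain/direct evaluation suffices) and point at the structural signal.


Diagnosis: the homogeneous substitution — the slope's numerator and denominator share total degree; set v = s/f and the equation drops to separable form. A Bernoulli substitution after rearrangement (possibly exchanging dependent and independent variable) is a fair alternative; the homogeneous route works on the equation as it stands.


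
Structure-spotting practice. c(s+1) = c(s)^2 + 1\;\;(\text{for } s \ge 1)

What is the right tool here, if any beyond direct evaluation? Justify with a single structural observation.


Best approach: no special technique — a nonlinear dependence on earlier terms breaks linearity, and with it every superposition-based closed form.


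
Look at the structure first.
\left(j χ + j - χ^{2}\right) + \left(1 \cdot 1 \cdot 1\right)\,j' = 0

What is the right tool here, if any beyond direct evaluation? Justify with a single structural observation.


Method: a linear integrating factor — linear in the unknown with genuine forcing: multiply through by the exponential of the integrated coefficient and the left side closes into one derivative.


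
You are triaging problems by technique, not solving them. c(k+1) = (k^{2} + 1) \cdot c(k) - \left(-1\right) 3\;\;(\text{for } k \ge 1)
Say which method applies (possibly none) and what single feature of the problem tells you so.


Technique: a summation factor — one step of memory with a weight k^{2} + 1 that changes as the index grows — the summation-factor construction is built for this.


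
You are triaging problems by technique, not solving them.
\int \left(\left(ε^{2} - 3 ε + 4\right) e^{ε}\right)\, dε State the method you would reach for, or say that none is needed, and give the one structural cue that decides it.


Diagnosis: integration by parts — a polynomial ε^{2} - 3 ε + 4 against the kernel e^{ε} is the signature bounded-ladder case for integration by parts.


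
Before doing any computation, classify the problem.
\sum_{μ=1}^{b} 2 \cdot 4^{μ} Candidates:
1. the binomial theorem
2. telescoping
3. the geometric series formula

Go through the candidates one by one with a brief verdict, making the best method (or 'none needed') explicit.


Diagnosis: the geometric series formula — term-over-term division gives 4 every time — index-free ratio, geometric sum formula applies.
- the binomial theorem — there is no pair of bases whose matched powers would reassemble into a single binomial power.
- telescoping: as presented, consecutive terms share no shifted copy to cancel against — no rewrite is on display to change that.
- the geometric series formula: yes, a natural case for it.


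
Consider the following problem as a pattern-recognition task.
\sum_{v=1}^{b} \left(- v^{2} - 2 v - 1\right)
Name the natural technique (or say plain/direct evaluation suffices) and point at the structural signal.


Best approach: no special technique — recognize the absence of structure: constant-multiple powers of v summed plainly, no special method required.


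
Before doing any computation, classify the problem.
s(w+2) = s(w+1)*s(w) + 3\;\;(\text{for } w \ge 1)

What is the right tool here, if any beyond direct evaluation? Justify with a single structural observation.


Diagnosis: no special technique — no ansatz, no master substitution, no summation factor survives the nonlinearity here.


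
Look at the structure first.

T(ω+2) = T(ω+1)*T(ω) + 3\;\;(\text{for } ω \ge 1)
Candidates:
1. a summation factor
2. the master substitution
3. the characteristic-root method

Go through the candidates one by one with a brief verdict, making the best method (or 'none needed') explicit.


Technique: no special technique — a nonlinear dependence on earlier terms breaks linearity, and with it every superposition-based closed form.
- a summation factor — no summation factor applies — the rule is not linear in the sequence values.
- the master substitution: there is no divide-the-index recursive argument.
- the characteristic-root method: nonlinearity rules out exponential-mode superposition from the start.


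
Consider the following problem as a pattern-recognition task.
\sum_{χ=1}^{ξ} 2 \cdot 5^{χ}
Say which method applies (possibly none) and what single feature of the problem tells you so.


Best approach: the geometric series formula — the ratio of consecutive terms is the constant 5, independent of the index — a geometric sum.


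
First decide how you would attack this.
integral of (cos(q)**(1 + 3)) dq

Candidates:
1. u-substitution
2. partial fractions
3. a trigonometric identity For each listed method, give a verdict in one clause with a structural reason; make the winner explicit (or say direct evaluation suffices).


Verdict: a trigonometric identity — cos(q)**(1 + 3) calls for power reduction: rewrite via double angles before any antiderivative is attempted.
- u-substitution: no subexpression of the integrand serves as a whole-integral substitution inner — individual terms may offer their own, but none carries its derivative as a factor of the full integrand; a working change of variable would have to be constructed from outside the expression.
- partial fractions: the expression is not a ratio of polynomials that decomposes further.
- a trigonometric identity — yes — fits the structure here.


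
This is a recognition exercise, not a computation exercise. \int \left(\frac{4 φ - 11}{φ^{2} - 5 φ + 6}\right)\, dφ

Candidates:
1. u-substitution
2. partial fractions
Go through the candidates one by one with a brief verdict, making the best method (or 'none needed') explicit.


Best approach: partial fractions — each factor of φ^{2} - 5 φ + 6 owns one elementary piece of the integrand — separate them and integrate piecewise.
- u-substitution — no subexpression of the integrand serves as a whole-integral substitution inner — individual terms may offer their own, but none carries its derivative as a factor of the full integrand; a working change of variable would have to be constructed from outside the expression.
- partial fractions — a fit — the right tool for this form.


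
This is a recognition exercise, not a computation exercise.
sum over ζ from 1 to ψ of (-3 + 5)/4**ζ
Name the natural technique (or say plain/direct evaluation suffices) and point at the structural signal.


Verdict: the geometric series formula — consecutive terms stand in a fixed index-free ratio — the geometric sum formula closes it.


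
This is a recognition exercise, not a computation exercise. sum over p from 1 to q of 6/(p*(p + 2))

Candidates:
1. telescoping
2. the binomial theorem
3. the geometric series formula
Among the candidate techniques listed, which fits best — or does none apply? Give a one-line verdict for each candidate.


Verdict: telescoping — one partial-fraction pass turns 6/(p*(p + 2)) into a shifted difference, and shifted differences telescope.
- telescoping: yes, a natural case for it.
- the binomial theorem — the terms lack the binomial-coefficient-weighted complementary-power pattern of an expansion.
- the geometric series formula — the ratio of consecutive terms depends on the index.


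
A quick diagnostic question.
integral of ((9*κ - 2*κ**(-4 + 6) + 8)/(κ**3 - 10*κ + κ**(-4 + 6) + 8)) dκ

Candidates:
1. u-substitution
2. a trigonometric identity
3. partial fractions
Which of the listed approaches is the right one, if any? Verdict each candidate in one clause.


Method: partial fractions — the integrand is a proper rational function and its denominator (κ**3 - 10*κ + κ**(-4 + 6) + 8) factors into distinct pieces, so it splits into simple fractions.
- u-substitution: no subexpression of the integrand pairs with its own derivative as a factor — individual terms may offer their own substitutions, but any change of variable covering the whole integral would have to be constructed from outside the expression.
- a trigonometric identity: there is no trigonometric structure at all — the integrand carries no sine or cosine to rewrite.
- partial fractions — yes, a natural case for it.


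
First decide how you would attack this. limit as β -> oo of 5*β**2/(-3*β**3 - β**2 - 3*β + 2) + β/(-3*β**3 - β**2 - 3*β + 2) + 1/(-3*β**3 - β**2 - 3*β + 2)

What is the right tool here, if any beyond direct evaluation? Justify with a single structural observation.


Technique: dominant-term comparison — divide through by the highest power of β; every lower-order term dies and the dominant terms decide the limit. Differentiating the expression as a single quotient would eventually settle it as well; matching dominant growth settles it immediately.


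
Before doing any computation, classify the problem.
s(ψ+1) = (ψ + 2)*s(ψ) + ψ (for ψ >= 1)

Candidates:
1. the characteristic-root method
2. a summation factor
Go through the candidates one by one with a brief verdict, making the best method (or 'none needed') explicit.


Verdict: a summation factor — one step of memory with a weight ψ + 2 that changes as the index grows — the summation-factor construction is built for this.
- the characteristic-root method: the coefficients vary with the index, breaking the constant-coefficient structure the method needs.
- a summation factor: yes — fits the structure here.


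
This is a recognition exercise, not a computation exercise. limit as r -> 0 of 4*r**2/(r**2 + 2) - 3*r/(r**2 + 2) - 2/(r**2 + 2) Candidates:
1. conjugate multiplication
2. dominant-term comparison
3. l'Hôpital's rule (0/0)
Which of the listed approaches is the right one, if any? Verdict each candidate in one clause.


Diagnosis: no special technique — no zero denominators, no indeterminate clash at 0 — substitute and read off the value.
- conjugate multiplication — no difference of divergent radicals appears, so rationalizing has nothing to cancel.
- dominant-term comparison: no dominant power emerges to decide the limit by degree comparison.
- l'Hôpital's rule (0/0): substituting the point gives a finite value outright — there is no indeterminate clash to repair.


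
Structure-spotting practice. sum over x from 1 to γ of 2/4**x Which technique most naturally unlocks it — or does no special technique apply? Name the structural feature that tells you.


Technique: the geometric series formula — consecutive terms stand in a fixed index-free ratio — the geometric sum formula closes it.


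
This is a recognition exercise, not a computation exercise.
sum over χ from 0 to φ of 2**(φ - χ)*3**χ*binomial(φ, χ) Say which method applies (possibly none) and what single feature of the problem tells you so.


Method: the binomial theorem — binomial coefficients against complementary powers of 3 and 2: recognize the binomial expansion and resum.


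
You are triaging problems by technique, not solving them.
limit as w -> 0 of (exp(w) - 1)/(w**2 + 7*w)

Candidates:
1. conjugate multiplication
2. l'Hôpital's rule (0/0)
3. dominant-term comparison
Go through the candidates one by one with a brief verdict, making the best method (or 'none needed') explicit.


Best approach: l'Hôpital's rule (0/0) — plug in 0: top and bottom both hit zero, so differentiate each and retry. A local series expansion at the point resolves it as well; the rule is the packaged version of that step.
- conjugate multiplication — no divergent radical difference is present for a conjugate pair to cancel.
- l'Hôpital's rule (0/0): yes — fits the structure here.
- dominant-term comparison — this limit is not decided by comparing polynomial growth at infinity.


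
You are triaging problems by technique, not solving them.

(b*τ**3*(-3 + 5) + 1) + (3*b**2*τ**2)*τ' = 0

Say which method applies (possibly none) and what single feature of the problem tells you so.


Best approach: the exact-equation method — equality of cross partials is the green light — assemble the potential function term by term.


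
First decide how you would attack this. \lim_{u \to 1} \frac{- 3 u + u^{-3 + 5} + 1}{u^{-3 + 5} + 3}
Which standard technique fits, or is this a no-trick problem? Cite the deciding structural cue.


Diagnosis: no special technique — the function is continuous at 1; evaluation is itself the limit, no machinery required.


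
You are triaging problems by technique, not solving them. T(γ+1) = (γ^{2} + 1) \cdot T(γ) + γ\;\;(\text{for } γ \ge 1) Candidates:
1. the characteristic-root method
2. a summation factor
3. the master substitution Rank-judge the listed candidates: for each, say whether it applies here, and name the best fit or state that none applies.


Method: a summation factor — first-order linear but the coefficient γ^{2} + 1 moves with the index — divide by the cumulative product and telescope.
- the characteristic-root method: the coefficients vary with the index, breaking the constant-coefficient structure the method needs.
- a summation factor — yes, a natural case for it.
- the master substitution — this is shift-type recursion, outside the divide-and-conquer template.


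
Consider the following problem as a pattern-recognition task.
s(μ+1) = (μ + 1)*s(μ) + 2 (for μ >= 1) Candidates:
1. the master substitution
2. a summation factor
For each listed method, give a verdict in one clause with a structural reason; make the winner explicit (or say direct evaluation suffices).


Best approach: a summation factor — one-term recursion with variable weight μ + 1 is solved by product normalization, not by root-finding.
- the master substitution — no fixed divisor shrinks the index between calls.
- a summation factor — yes, a natural case for it.


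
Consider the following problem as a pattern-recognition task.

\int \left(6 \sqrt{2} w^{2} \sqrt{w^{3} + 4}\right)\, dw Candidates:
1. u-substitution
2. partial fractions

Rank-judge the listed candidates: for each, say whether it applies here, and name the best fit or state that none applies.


Method: u-substitution — collected, the integrand has one factor that is, up to a constant, the derivative of an inner expression the rest depends on — substitute for that inner expression.
- u-substitution — a fit — the right tool for this form.
- partial fractions — the expression is not a ratio of polynomials that decomposes further.


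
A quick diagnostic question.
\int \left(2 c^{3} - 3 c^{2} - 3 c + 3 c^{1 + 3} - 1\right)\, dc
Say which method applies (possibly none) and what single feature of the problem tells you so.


Best approach: no special technique — the integrand is a sum of constant multiples of powers of c — integrate term by term.


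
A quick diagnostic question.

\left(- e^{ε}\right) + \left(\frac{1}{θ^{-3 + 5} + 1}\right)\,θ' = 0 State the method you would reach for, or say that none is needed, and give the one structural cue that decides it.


Best approach: separation of variables — one side of the product carries the independent variable, the other the unknown — the textbook separation shape. The equation is exact as it stands too — a potential function exists — though separation reads the split structure directly.


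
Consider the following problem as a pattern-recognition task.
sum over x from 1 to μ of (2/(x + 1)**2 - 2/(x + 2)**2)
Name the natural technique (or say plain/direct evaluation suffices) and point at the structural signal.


Diagnosis: telescoping — the summand is 2/(x + 1)**2 minus the same expression shifted by one, so consecutive terms cancel in pairs.


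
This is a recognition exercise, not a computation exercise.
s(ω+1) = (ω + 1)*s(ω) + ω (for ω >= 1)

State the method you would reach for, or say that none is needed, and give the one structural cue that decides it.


Diagnosis: a summation factor — an index-dependent multiplier ω + 1 rules out characteristic roots; a summation factor converts it to a pure difference.


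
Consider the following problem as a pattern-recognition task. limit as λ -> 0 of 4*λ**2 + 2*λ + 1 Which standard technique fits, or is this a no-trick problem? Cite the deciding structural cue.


Diagnosis: no special technique — no zero denominators, no indeterminate clash at 0 — substitute and read off the value.


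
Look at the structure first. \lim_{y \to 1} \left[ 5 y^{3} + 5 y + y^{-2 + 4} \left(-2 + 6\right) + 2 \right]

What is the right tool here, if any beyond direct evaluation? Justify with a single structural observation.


Verdict: no special technique — nothing blocks direct substitution at 1: plug in and finish.


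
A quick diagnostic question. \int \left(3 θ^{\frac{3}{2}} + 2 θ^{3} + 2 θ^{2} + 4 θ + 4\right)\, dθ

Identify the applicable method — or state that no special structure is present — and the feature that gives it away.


Technique: no special technique — a term-by-term power-rule job in θ; no substitution or rearrangement earns its keep here.


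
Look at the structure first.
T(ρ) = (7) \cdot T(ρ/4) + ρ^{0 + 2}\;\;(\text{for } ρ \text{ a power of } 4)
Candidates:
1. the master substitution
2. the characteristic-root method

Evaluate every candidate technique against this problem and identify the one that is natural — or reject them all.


Technique: the master substitution — treat m = log base 4 of ρ as the new clock: one recursion step advances m by one while ρ scales by 4.
- the master substitution — applicable, and directly so.
- the characteristic-root method: a divided-index call is not the fixed-shift linear shape that characteristic roots solve.


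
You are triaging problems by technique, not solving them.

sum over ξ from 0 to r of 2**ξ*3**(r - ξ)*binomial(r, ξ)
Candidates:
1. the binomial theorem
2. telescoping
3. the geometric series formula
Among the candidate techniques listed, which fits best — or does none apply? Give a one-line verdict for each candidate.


Technique: the binomial theorem — the summand is term ξ of a binomial expansion in 2 and 3; the whole sum is a single power.
- the binomial theorem — yes — fits the structure here.
- telescoping: neither a shifted-difference shape nor integer-spaced poles are present.
- the geometric series formula: no single multiplier carries one term to the next throughout the sum.


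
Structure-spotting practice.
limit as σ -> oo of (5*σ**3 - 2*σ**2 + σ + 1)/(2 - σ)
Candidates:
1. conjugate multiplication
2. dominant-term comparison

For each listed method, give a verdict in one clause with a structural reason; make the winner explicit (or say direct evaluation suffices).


Technique: dominant-term comparison — as σ grows, only the highest-degree terms matter — compare leading terms and read the limit off.
- conjugate multiplication — no divergent radical difference is present for a conjugate pair to cancel.
- dominant-term comparison — applies; the problem has the shape this method handles.


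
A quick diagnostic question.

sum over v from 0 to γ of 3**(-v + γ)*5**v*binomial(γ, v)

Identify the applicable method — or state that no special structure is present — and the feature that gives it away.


Method: the binomial theorem — binomial(γ, v) weighting matched powers of 5 and 3 is the expanded form of (5 + 3)^γ — fold it back up.


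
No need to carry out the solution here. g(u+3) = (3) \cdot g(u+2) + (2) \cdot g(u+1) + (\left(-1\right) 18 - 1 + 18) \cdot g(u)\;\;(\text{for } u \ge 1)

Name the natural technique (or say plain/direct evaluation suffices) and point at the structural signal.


Diagnosis: the characteristic-root method — no index-dependence in the weights and nothing inhomogeneous: classic characteristic-equation setup.


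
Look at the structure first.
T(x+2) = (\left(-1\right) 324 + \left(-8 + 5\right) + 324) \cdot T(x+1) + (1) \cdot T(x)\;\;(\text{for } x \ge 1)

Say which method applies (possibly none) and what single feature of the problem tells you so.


Method: the characteristic-root method — fixed numeric weights on consecutive terms and no forcing term added: the root method in its home territory.


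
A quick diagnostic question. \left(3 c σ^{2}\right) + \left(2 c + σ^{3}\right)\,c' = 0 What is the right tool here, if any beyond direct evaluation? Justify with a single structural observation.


Method: the exact-equation method — 3 c σ^{2} and 2 c + σ^{3} pass the exactness check on the nose, so no integrating factor in σ or c is needed at all.


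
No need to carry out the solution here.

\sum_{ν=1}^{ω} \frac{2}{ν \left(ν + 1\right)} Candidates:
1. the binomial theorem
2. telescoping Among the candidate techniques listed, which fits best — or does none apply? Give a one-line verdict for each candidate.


Technique: telescoping — the denominator's roots in \frac{2}{ν \left(ν + 1\right)} sit an integer apart: decomposition produces a self-cancelling chain.
- the binomial theorem — no binomial coefficients pair with matched powers.
- telescoping — a fit — the right tool for this form.


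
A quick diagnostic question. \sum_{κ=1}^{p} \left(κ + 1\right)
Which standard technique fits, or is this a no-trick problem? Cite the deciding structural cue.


Diagnosis: no special technique — this is bookkeeping, not technique: standard formulas for sums of constant-multiple powers of κ apply termwise.


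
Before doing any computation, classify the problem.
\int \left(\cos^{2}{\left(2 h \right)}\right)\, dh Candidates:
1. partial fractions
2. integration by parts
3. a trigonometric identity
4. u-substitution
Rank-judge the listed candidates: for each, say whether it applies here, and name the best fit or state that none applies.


Diagnosis: a trigonometric identity — reduce \cos^{2}{\left(2 h \right)} with the power-reduction formula and the integral becomes first-degree trigonometry.
- partial fractions: the expression is not a ratio of polynomials that decomposes further.
- integration by parts — not the fit here: there is no polynomial factor to ladder down — parts can still close the trigonometric product by recursion, though the identity rewrite is the direct route.
- a trigonometric identity: yes, a natural case for it.
- u-substitution — no subexpression of the integrand serves as a whole-integral substitution inner — individual terms may offer their own, but none carries its derivative as a factor of the full integrand; a working change of variable would have to be constructed from outside the expression.


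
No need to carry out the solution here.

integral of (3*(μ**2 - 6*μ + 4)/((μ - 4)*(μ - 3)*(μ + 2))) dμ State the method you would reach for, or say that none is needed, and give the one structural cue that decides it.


Best approach: partial fractions — a proper rational integrand whose denominator splits into simpler factors — decompose into partial fractions first.


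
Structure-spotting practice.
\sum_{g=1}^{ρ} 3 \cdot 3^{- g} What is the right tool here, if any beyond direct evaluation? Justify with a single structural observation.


Technique: the geometric series formula — consecutive terms stand in a fixed index-free ratio — the geometric sum formula closes it.


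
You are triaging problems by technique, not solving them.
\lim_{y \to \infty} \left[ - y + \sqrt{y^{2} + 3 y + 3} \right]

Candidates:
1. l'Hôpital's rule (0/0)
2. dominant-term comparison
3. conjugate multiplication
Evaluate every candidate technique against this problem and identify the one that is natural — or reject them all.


Diagnosis: conjugate multiplication — infinity minus infinity with a radical in play — multiply by the conjugate so the divergences of \sqrt{y^{2} + 3 y + 3} and y annihilate.
- l'Hôpital's rule (0/0) — substitution produces ∞ − ∞ rather than a vanishing quotient; the rule needs a 0/0 ratio to act on.
- dominant-term comparison: this limit is not decided by comparing polynomial growth at infinity.
- conjugate multiplication: applicable, and directly so.


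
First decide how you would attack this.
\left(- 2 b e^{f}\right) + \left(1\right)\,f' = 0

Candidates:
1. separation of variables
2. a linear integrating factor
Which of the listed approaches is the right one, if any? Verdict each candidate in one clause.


Verdict: separation of variables — solved for the derivative, the right side splits multiplicatively into a function of each variable alone — divide and integrate each side.
- separation of variables: a fit — the right tool for this form.
- a linear integrating factor: a nonlinear term in the unknown puts this outside the integrating-factor template.


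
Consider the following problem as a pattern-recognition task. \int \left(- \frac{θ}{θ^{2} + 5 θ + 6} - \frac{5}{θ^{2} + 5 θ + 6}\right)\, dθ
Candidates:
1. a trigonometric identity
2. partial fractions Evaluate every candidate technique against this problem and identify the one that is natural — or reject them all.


Diagnosis: partial fractions — a proper rational integrand over the factorable θ^{2} + 5 θ + 6: partial fractions reduce it to elementary pieces.
- a trigonometric identity: with no trigonometric functions present, identity rewriting has no target.
- partial fractions: yes, a natural case for it.


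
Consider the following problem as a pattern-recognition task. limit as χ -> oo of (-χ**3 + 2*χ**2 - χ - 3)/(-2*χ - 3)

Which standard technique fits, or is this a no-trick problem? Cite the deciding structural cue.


Method: dominant-term comparison — growth-rate triage: the leading powers of χ decide the limit, everything else is noise. Viewed as a single quotient this is an ∞/∞ form — an at-infinity application of l'Hôpital's rule would also resolve it; comparing leading growth reads the answer without differentiating.


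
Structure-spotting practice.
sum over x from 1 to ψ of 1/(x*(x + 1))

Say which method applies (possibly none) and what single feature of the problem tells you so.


Best approach: telescoping — 1/(x*(x + 1)) hides a difference of shifted reciprocals — decompose it and the middle of the sum vanishes.


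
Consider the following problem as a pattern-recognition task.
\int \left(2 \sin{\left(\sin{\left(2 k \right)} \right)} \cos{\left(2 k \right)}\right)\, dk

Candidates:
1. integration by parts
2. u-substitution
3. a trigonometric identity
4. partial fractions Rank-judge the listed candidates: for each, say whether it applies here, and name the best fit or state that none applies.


Diagnosis: u-substitution — the only nontrivial dependence routes through \sin{\left(2 k \right)}, whose derivative supplies the leftover factor up to a constant multiple — u = \sin{\left(2 k \right)} flattens it.
- integration by parts — the nonconstant-polynomial-times-standard-kernel pattern (an exp, sine, cosine, or logarithm partner) is absent.
- u-substitution: yes, a natural case for it.
- a trigonometric identity — no even trigonometric power and no product of distinct frequencies to rewrite.
- partial fractions — the expression is not a ratio of polynomials that decomposes further.


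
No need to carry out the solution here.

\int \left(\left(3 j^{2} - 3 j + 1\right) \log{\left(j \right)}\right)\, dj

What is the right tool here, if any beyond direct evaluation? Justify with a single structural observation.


Method: integration by parts — \log{\left(j \right)} blocks direct integration but differentiates to something rational — parts with the polynomial factor 3 j^{2} - 3 j + 1 as dv.


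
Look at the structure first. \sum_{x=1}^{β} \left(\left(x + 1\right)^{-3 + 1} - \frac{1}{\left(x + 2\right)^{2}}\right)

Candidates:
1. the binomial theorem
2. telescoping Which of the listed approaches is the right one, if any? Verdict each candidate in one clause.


Method: telescoping — write out three consecutive terms and watch the interior cancel: the advanced copy one term subtracts reappears as the very next term's leading piece, pair after pair.
- the binomial theorem — the terms lack the binomial-coefficient-weighted complementary-power pattern of an expansion.
- telescoping: applies; the problem has the shape this method handles.


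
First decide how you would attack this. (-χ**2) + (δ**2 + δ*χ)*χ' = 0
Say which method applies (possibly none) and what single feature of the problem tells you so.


Best approach: the homogeneous substitution — the slope is degree-zero homogeneous: the ratio substitution v = χ/δ collapses it. This can also be massaged into Bernoulli form (the roles of the variables may need exchanging); the homogeneous substitution avoids that setup.


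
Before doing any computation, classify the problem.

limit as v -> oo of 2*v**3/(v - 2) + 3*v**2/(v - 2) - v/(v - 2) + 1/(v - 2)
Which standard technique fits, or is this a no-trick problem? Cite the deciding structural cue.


Verdict: dominant-term comparison — at large v only the top-degree terms survive; compare the leading terms and the limit falls out. Differentiating the expression as a single quotient would eventually settle it as well; matching dominant growth settles it immediately.


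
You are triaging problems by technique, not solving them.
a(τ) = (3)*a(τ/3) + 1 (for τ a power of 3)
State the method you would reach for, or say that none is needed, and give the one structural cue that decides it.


Diagnosis: the master substitution — the recursive call is at index τ/3 rather than a shift, a divide-and-conquer shape — substituting τ = 3^m linearizes it.


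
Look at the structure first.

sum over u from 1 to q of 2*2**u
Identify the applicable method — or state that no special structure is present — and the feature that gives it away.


Diagnosis: the geometric series formula — each term is 2 times the previous one, so the geometric-series formula applies directly.


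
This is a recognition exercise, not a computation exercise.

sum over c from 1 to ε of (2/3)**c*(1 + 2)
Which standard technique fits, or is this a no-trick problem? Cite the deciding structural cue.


Method: the geometric series formula — each term is 2/3 times the previous one, so the geometric-series formula applies directly.


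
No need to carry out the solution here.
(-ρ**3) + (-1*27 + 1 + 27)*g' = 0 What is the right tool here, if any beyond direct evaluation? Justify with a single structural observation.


Diagnosis: no special technique — solved for the derivative, g never appears on the right — this is a direct integration in ρ, not a differential-equations problem at heart.


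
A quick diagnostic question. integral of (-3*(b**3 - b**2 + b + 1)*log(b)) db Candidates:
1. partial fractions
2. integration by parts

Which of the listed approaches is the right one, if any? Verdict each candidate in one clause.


Technique: integration by parts — one parts step with u = log(b) trades the logarithm for an algebraic integrand.
- partial fractions: the expression is not a ratio of polynomials that decomposes further.
- integration by parts — applicable, and directly so.


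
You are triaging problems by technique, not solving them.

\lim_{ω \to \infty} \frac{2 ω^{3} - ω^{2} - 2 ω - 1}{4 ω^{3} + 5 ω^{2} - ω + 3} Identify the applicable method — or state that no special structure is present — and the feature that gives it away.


Diagnosis: dominant-term comparison — divide by the highest power of ω present: lower-order terms vanish and the dominant ratio remains. Viewed as a single quotient this is an ∞/∞ form — an at-infinity application of l'Hôpital's rule would also resolve it; comparing leading growth reads the answer without differentiating.


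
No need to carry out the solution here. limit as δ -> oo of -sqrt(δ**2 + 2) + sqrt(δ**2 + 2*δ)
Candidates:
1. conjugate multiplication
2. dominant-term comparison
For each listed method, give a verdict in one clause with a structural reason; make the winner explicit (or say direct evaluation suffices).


Diagnosis: conjugate multiplication — the difference sqrt(δ**2 + 2*δ) - sqrt(δ**2 + 2) is an ∞ − ∞ stalemate; its conjugate partner breaks the tie.
- conjugate multiplication — yes, a natural case for it.
- dominant-term comparison: this is not a rational comparison of growth rates at infinity.


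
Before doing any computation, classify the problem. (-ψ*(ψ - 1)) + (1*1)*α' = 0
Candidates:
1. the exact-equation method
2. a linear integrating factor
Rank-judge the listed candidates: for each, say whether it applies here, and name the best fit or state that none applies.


Technique: no special technique — the slope is a function of ψ alone, so integrate both sides directly.
- the exact-equation method — the unknown never enters the equation — exactness holds emptily, with nothing for the method to add.
- a linear integrating factor — the linear template holds only trivially here (the unknown is absent, so the coefficient is zero) — the method is not the natural label.


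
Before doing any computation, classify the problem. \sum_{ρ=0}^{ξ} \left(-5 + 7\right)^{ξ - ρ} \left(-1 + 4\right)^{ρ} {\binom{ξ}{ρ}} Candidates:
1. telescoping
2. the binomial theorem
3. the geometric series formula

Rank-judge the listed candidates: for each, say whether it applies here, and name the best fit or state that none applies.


Technique: the binomial theorem — {\binom{ξ}{ρ}} weighting matched powers of (-1 + 4) and (-5 + 7) is the expanded form of ((-1 + 4) + (-5 + 7))^ξ — fold it back up.
- telescoping — the terms as presented offer no neighboring cancellation — a telescoping rewrite may exist, but the displayed structure does not hand one over.
- the binomial theorem: applies; the problem has the shape this method handles.
- the geometric series formula: the term-to-term ratio changes with the index, so the geometric formula cannot close it.
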